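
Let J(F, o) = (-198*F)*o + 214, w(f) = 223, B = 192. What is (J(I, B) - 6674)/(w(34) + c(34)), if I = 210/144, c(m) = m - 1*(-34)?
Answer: -61900/291 ≈ -212.71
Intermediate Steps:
c(m) = 34 + m (c(m) = m + 34 = 34 + m)
I = 35/24 (I = 210*(1/144) = 35/24 ≈ 1.4583)
J(F, o) = 214 - 198*F*o (J(F, o) = -198*F*o + 214 = 214 - 198*F*o)
(J(I, B) - 6674)/(w(34) + c(34)) = ((214 - 198*35/24*192) - 6674)/(223 + (34 + 34)) = ((214 - 55440) - 6674)/(223 + 68) = (-55226 - 6674)/291 = -61900*1/291 = -61900/291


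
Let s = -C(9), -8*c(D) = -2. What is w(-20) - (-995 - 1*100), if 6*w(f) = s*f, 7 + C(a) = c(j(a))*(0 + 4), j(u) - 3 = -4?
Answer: 1075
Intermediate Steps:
j(u) = -1 (j(u) = 3 - 4 = -1)
c(D) = 1/4 (c(D) = -1/8*(-2) = 1/4)
C(a) = -6 (C(a) = -7 + (0 + 4)/4 = -7 + (1/4)*4 = -7 + 1 = -6)
s = 6 (s = -1*(-6) = 6)
w(f) = f (w(f) = (6*f)/6 = f)
w(-20) - (-995 - 1*100) = -20 - (-995 - 1*100) = -20 - (-995 - 100) = -20 - 1*(-1095) = -20 + 1095 = 1075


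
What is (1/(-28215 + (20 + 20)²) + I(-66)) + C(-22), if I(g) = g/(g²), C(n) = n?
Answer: -38671661/1756590 ≈ -22.015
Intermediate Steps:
I(g) = 1/g (I(g) = g/g² = 1/g)
(1/(-28215 + (20 + 20)²) + I(-66)) + C(-22) = (1/(-28215 + (20 + 20)²) + 1/(-66)) - 22 = (1/(-28215 + 40²) - 1/66) - 22 = (1/(-28215 + 1600) - 1/66) - 22 = (1/(-26615) - 1/66) - 22 = (-1/26615 - 1/66) - 22 = -26681/1756590 - 22 = -38671661/1756590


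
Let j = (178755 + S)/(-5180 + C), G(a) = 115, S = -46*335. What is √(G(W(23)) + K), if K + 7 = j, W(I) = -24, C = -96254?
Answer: √1094627749718/101434 ≈ 10.315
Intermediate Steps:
S = -15410
j = -163345/101434 (j = (178755 - 15410)/(-5180 - 96254) = 163345/(-101434) = 163345*(-1/101434) = -163345/101434 ≈ -1.6104)
K = -873383/101434 (K = -7 - 163345/101434 = -873383/101434 ≈ -8.6104)
√(G(W(23)) + K) = √(115 - 873383/101434) = √(10791527/101434) = √1094627749718/101434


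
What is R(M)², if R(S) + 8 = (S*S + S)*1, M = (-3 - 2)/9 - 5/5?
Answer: 334084/6561 ≈ 50.920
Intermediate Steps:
M = -14/9 (M = -5*⅑ - 5*⅕ = -5/9 - 1 = -14/9 ≈ -1.5556)
R(S) = -8 + S + S² (R(S) = -8 + (S*S + S)*1 = -8 + (S² + S)*1 = -8 + (S + S²)*1 = -8 + (S + S²) = -8 + S + S²)
R(M)² = (-8 - 14/9 + (-14/9)²)² = (-8 - 14/9 + 196/81)² = (-578/81)² = 334084/6561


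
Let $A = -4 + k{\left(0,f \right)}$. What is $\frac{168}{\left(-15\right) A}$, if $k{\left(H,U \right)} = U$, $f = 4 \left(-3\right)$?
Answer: $\frac{7}{10} \approx 0.7$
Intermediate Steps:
$f = -12$
$A = -16$ ($A = -4 - 12 = -16$)
$\frac{168}{\left(-15\right) A} = \frac{168}{\left(-15\right) \left(-16\right)} = \frac{168}{240} = 168 \cdot \frac{1}{240} = \frac{7}{10}$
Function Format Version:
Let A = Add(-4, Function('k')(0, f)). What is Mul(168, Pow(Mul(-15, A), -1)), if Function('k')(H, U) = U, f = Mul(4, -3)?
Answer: Rational(7, 10) ≈ 0.70000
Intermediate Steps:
f = -12
A = -16 (A = Add(-4, -12) = -16)
Mul(168, Pow(Mul(-15, A), -1)) = Mul(168, Pow(Mul(-15, -16), -1)) = Mul(168, Pow(240, -1)) = Mul(168, Rational(1, 240)) = Rational(7, 10)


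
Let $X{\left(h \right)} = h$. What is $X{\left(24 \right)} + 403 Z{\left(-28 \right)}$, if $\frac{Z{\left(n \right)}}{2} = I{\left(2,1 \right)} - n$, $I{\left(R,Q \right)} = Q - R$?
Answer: $21786$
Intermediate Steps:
$Z{\left(n \right)} = -2 - 2 n$ ($Z{\left(n \right)} = 2 \left(\left(1 - 2\right) - n\right) = 2 \left(-1 - n\right) = -2 - 2 n$)
$X{\left(24 \right)} + 403 Z{\left(-28 \right)} = 24 + 403 \left(-2 - -56\right) = 24 + 403 \left(-2 + 56\right) = 24 + 403 \cdot 54 = 24 + 21762 = 21786$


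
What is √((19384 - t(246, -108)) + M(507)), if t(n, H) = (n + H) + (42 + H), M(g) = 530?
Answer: √19842 ≈ 140.86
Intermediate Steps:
t(n, H) = 42 + n + 2*H (t(n, H) = (H + n) + (42 + H) = 42 + n + 2*H)
√((19384 - t(246, -108)) + M(507)) = √((19384 - (42 + 246 + 2*(-108))) + 530) = √((19384 - (42 + 246 - 216)) + 530) = √((19384 - 1*72) + 530) = √((19384 - 72) + 530) = √(19312 + 530) = √19842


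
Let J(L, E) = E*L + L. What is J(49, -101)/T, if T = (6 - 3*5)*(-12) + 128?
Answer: -1225/59 ≈ -20.763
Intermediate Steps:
J(L, E) = L + E*L
T = 236 (T = (6 - 15)*(-12) + 128 = -9*(-12) + 128 = 108 + 128 = 236)
J(49, -101)/T = (49*(1 - 101))/236 = (49*(-100))*(1/236) = -4900*1/236 = -1225/59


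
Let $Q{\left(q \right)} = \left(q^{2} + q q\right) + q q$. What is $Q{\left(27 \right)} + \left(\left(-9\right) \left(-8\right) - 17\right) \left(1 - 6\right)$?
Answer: $1912$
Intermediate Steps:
$Q{\left(q \right)} = 3 q^{2}$ ($Q{\left(q \right)} = \left(q^{2} + q^{2}\right) + q^{2} = 2 q^{2} + q^{2} = 3 q^{2}$)
$Q{\left(27 \right)} + \left(\left(-9\right) \left(-8\right) - 17\right) \left(1 - 6\right) = 3 \cdot 27^{2} + \left(\left(-9\right) \left(-8\right) - 17\right) \left(1 - 6\right) = 3 \cdot 729 + \left(72 - 17\right) \left(1 - 6\right) = 2187 + 55 \left(-5\right) = 2187 - 275 = 1912$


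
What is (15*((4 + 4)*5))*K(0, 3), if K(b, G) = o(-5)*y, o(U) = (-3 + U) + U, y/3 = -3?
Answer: 70200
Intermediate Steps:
y = -9 (y = 3*(-3) = -9)
o(U) = -3 + 2*U
K(b, G) = 117 (K(b, G) = (-3 + 2*(-5))*(-9) = (-3 - 10)*(-9) = -13*(-9) = 117)
(15*((4 + 4)*5))*K(0, 3) = (15*((4 + 4)*5))*117 = (15*(8*5))*117 = (15*40)*117 = 600*117 = 70200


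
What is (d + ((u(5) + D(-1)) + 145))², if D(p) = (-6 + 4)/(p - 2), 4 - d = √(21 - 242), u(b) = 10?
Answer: 227452/9 - 958*I*√221/3 ≈ 25272.0 - 4747.2*I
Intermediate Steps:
d = 4 - I*√221 (d = 4 - √(21 - 242) = 4 - √(-221) = 4 - I*√221 ≈ 4.0 - 14.866*I)
D(p) = -2/(-2 + p)
(d + ((u(5) + D(-1)) + 145))² = ((4 - I*√221) + ((10 - 2/(-2 - 1)) + 145))² = ((4 - I*√221) + ((10 - 2/(-3)) + 145))² = ((4 - I*√221) + ((10 - 2*(-⅓)) + 145))² = ((4 - I*√221) + ((10 + ⅔) + 145))² = ((4 - I*√221) + (32/3 + 145))² = ((4 - I*√221) + 467/3)² = (479/3 - I*√221)²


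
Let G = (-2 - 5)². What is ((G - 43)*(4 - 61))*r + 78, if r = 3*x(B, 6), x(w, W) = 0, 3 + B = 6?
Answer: 78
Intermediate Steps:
B = 3 (B = -3 + 6 = 3)
r = 0 (r = 3*0 = 0)
G = 49 (G = (-7)² = 49)
((G - 43)*(4 - 61))*r + 78 = ((49 - 43)*(4 - 61))*0 + 78 = (6*(-57))*0 + 78 = -342*0 + 78 = 0 + 78 = 78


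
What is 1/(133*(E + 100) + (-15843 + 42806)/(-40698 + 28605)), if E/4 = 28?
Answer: 12093/340947265 ≈ 3.5469e-5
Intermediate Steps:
E = 112 (E = 4*28 = 112)
1/(133*(E + 100) + (-15843 + 42806)/(-40698 + 28605)) = 1/(133*(112 + 100) + (-15843 + 42806)/(-40698 + 28605)) = 1/(133*212 + 26963/(-12093)) = 1/(28196 + 26963*(-1/12093)) = 1/(28196 - 26963/12093) = 1/(340947265/12093) = 12093/340947265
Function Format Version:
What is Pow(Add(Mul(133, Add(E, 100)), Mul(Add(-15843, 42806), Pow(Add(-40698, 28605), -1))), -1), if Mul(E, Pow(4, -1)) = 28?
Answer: Rational(12093, 340947265) ≈ 3.5469e-5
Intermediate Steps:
E = 112 (E = Mul(4, 28) = 112)
Pow(Add(Mul(133, Add(E, 100)), Mul(Add(-15843, 42806), Pow(Add(-40698, 28605), -1))), -1) = Pow(Add(Mul(133, Add(112, 100)), Mul(Add(-15843, 42806), Pow(Add(-40698, 28605), -1))), -1) = Pow(Add(Mul(133, 212), Mul(26963, Pow(-12093, -1))), -1) = Pow(Add(28196, Mul(26963, Rational(-1, 12093))), -1) = Pow(Add(28196, Rational(-26963, 12093)), -1) = Pow(Rational(340947265, 12093), -1) = Rational(12093, 340947265)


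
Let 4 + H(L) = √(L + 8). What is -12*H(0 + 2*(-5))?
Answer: 48 - 12*I*√2 ≈ 48.0 - 16.971*I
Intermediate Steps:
H(L) = -4 + √(8 + L) (H(L) = -4 + √(L + 8) = -4 + √(8 + L))
-12*H(0 + 2*(-5)) = -12*(-4 + √(8 + (0 + 2*(-5)))) = -12*(-4 + √(8 + (0 - 10))) = -12*(-4 + √(8 - 10)) = -12*(-4 + √(-2)) = -12*(-4 + I*√2) = 48 - 12*I*√2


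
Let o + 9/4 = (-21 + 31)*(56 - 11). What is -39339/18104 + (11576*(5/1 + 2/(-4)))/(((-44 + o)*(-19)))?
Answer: -160626177/17920040 ≈ -8.9635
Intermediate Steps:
o = 1791/4 (o = -9/4 + (-21 + 31)*(56 - 11) = -9/4 + 10*45 = -9/4 + 450 = 1791/4 ≈ 447.75)
-39339/18104 + (11576*(5/1 + 2/(-4)))/(((-44 + o)*(-19))) = -39339/18104 + (11576*(5/1 + 2/(-4)))/(((-44 + 1791/4)*(-19))) = -39339*1/18104 + (11576*(5*1 + 2*(-¼)))/(((1615/4)*(-19))) = -1269/584 + (11576*(5 - ½))/(-30685/4) = -1269/584 + (11576*(9/2))*(-4/30685) = -1269/584 + 52092*(-4/30685) = -1269/584 - 208368/30685 = -160626177/17920040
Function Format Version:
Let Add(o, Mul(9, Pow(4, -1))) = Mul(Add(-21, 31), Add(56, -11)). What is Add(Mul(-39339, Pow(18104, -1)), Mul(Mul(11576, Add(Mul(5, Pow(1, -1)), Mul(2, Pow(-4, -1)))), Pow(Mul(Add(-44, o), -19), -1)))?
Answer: Rational(-160626177, 17920040) ≈ -8.9635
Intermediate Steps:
o = Rational(1791, 4) (o = Add(Rational(-9, 4), Mul(Add(-21, 31), Add(56, -11))) = Add(Rational(-9, 4), Mul(10, 45)) = Add(Rational(-9, 4), 450) = Rational(1791, 4) ≈ 447.75)
Add(Mul(-39339, Pow(18104, -1)), Mul(Mul(11576, Add(Mul(5, Pow(1, -1)), Mul(2, Pow(-4, -1)))), Pow(Mul(Add(-44, o), -19), -1))) = Add(Mul(-39339, Pow(18104, -1)), Mul(Mul(11576, Add(Mul(5, Pow(1, -1)), Mul(2, Pow(-4, -1)))), Pow(Mul(Add(-44, Rational(1791, 4)), -19), -1))) = Add(Mul(-39339, Rational(1, 18104)), Mul(Mul(11576, Add(Mul(5, 1), Mul(2, Rational(-1, 4)))), Pow(Mul(Rational(1615, 4), -19), -1))) = Add(Rational(-1269, 584), Mul(Mul(11576, Add(5, Rational(-1, 2))), Pow(Rational(-30685, 4), -1))) = Add(Rational(-1269, 584), Mul(Mul(11576, Rational(9, 2)), Rational(-4, 30685))) = Add(Rational(-1269, 584), Mul(52092, Rational(-4, 30685))) = Add(Rational(-1269, 584), Rational(-208368, 30685)) = Rational(-160626177, 17920040)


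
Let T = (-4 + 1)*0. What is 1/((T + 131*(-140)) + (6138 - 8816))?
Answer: -1/21018 ≈ -4.7578e-5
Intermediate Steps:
T = 0 (T = -3*0 = 0)
1/((T + 131*(-140)) + (6138 - 8816)) = 1/((0 + 131*(-140)) + (6138 - 8816)) = 1/((0 - 18340) - 2678) = 1/(-18340 - 2678) = 1/(-21018) = -1/21018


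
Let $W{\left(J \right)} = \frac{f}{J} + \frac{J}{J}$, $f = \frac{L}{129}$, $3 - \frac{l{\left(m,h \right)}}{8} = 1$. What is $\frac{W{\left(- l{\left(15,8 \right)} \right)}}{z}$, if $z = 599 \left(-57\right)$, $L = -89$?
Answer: $- \frac{2153}{70471152} \approx -3.0552 \cdot 10^{-5}$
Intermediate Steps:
$l{\left(m,h \right)} = 16$ ($l{\left(m,h \right)} = 24 - 8 = 16$)
$f = - \frac{89}{129} \approx -0.68992$
$W{\left(J \right)} = 1 - \frac{89}{129 J}$ ($W{\left(J \right)} = - \frac{89}{129 J} + \frac{J}{J} = - \frac{89}{129 J} + 1 = 1 - \frac{89}{129 J}$)
$z = -34143$
$\frac{W{\left(- l{\left(15,8 \right)} \right)}}{z} = \frac{\frac{1}{\left(-1\right) 16} \left(- \frac{89}{129} - 16\right)}{-34143} = \frac{- \frac{89}{129} - 16}{-16} \left(- \frac{1}{34143}\right) = \left(- \frac{1}{16}\right) \left(- \frac{2153}{129}\right) \left(- \frac{1}{34143}\right) = \frac{2153}{2064} \left(- \frac{1}{34143}\right) = - \frac{2153}{70471152}$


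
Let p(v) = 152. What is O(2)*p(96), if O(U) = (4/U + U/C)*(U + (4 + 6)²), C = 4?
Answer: 38760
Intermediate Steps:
O(U) = (100 + U)*(4/U + U/4) (O(U) = (4/U + U/4)*(U + (4 + 6)²) = (4/U + U*(¼))*(U + 10²) = (4/U + U/4)*(U + 100) = (4/U + U/4)*(100 + U) = (100 + U)*(4/U + U/4))
O(2)*p(96) = (4 + 25*2 + 400/2 + (¼)*2²)*152 = (4 + 50 + 400*(½) + (¼)*4)*152 = (4 + 50 + 200 + 1)*152 = 255*152 = 38760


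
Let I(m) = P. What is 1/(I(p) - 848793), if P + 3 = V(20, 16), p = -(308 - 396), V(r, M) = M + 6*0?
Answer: -1/848780 ≈ -1.1782e-6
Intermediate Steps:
V(r, M) = M (V(r, M) = M + 0 = M)
p = 88 (p = -1*(-88) = 88)
P = 13 (P = -3 + 16 = 13)
I(m) = 13
1/(I(p) - 848793) = 1/(13 - 848793) = 1/(-848780) = -1/848780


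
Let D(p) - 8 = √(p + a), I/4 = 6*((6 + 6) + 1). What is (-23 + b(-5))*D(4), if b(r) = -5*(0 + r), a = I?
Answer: 16 + 4*√79 ≈ 51.553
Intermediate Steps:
I = 312 (I = 4*(6*((6 + 6) + 1)) = 4*(6*(12 + 1)) = 4*(6*13) = 4*78 = 312)
a = 312
D(p) = 8 + √(312 + p) (D(p) = 8 + √(p + 312) = 8 + √(312 + p))
b(r) = -5*r
(-23 + b(-5))*D(4) = (-23 - 5*(-5))*(8 + √(312 + 4)) = (-23 + 25)*(8 + √316) = 2*(8 + 2*√79) = 16 + 4*√79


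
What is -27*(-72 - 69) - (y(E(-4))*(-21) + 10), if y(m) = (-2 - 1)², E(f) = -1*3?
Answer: 3986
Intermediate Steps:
E(f) = -3
y(m) = 9 (y(m) = (-3)² = 9)
-27*(-72 - 69) - (y(E(-4))*(-21) + 10) = -27*(-72 - 69) - (9*(-21) + 10) = -27*(-141) - (-189 + 10) = 3807 - 1*(-179) = 3807 + 179 = 3986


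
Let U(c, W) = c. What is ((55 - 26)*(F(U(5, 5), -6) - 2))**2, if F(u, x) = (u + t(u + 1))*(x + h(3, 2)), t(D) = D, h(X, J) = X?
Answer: 1030225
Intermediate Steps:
F(u, x) = (1 + 2*u)*(3 + x) (F(u, x) = (u + (u + 1))*(x + 3) = (u + (1 + u))*(3 + x) = (1 + 2*u)*(3 + x))
((55 - 26)*(F(U(5, 5), -6) - 2))**2 = ((55 - 26)*((3 - 6 + 6*5 + 2*5*(-6)) - 2))**2 = (29*((3 - 6 + 30 - 60) - 2))**2 = (29*(-33 - 2))**2 = (29*(-35))**2 = (-1015)**2 = 1030225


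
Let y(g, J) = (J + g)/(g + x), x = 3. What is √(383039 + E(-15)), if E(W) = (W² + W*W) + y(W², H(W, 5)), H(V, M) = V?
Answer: √553759446/38 ≈ 619.27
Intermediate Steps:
y(g, J) = (J + g)/(3 + g) (y(g, J) = (J + g)/(g + 3) = (J + g)/(3 + g))
E(W) = 2*W² + (W + W²)/(3 + W²) (E(W) = (W² + W*W) + (W + W²)/(3 + W²) = (W² + W²) + (W + W²)/(3 + W²) = 2*W² + (W + W²)/(3 + W²))
√(383039 + E(-15)) = √(383039 - 15*(1 + 2*(-15)³ + 7*(-15))/(3 + (-15)²)) = √(383039 - 15*(1 + 2*(-3375) - 105)/(3 + 225)) = √(383039 - 15*(1 - 6750 - 105)/228) = √(383039 - 15*1/228*(-6854)) = √(383039 + 17135/38) = √(14572617/38) = √553759446/38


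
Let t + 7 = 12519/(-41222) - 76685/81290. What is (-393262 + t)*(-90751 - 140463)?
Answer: 15234963038240091360/167546819 ≈ 9.0930e+10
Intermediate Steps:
t = -1381766662/167546819 (t = -7 + (12519/(-41222) - 76685/81290) = -7 + (12519*(-1/41222) - 76685*1/81290) = -7 + (-12519/41222 - 15337/16258) = -7 - 208938929/167546819 = -1381766662/167546819 ≈ -8.2470)
(-393262 + t)*(-90751 - 140463) = (-393262 - 1381766662/167546819)*(-90751 - 140463) = -65891178900240/167546819*(-231214) = 15234963038240091360/167546819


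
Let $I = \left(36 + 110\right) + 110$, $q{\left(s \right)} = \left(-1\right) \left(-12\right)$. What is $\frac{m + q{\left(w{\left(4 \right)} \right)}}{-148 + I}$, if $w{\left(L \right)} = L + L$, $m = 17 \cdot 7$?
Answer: $\frac{131}{108} \approx 1.213$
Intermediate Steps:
$m = 119$
$w{\left(L \right)} = 2 L$
$q{\left(s \right)} = 12$
$I = 256$ ($I = 146 + 110 = 256$)
$\frac{m + q{\left(w{\left(4 \right)} \right)}}{-148 + I} = \frac{119 + 12}{-148 + 256} = \frac{131}{108}$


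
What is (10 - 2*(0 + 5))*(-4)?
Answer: 0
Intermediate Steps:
(10 - 2*(0 + 5))*(-4) = (10 - 2*5)*(-4) = (10 - 10)*(-4) = 0*(-4) = 0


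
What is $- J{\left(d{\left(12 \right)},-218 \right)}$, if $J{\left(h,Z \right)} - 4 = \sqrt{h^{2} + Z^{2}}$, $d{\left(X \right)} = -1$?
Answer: $-4 - 5 \sqrt{1901} \approx -222.0$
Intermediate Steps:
$J{\left(h,Z \right)} = 4 + \sqrt{Z^{2} + h^{2}}$ ($J{\left(h,Z \right)} = 4 + \sqrt{h^{2} + Z^{2}} = 4 + \sqrt{Z^{2} + h^{2}}$)
$- J{\left(d{\left(12 \right)},-218 \right)} = - (4 + \sqrt{\left(-218\right)^{2} + \left(-1\right)^{2}}) = - (4 + \sqrt{47524 + 1}) = - (4 + \sqrt{47525}) = - (4 + 5 \sqrt{1901}) = -4 - 5 \sqrt{1901}$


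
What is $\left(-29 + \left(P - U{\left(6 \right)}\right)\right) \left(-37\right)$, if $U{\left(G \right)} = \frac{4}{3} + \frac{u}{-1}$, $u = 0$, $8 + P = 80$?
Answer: $- \frac{4625}{3} \approx -1541.7$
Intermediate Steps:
$P = 72$ ($P = -8 + 80 = 72$)
$U{\left(G \right)} = \frac{4}{3}$ ($U{\left(G \right)} = \frac{4}{3} + \frac{0}{-1} = 4 \cdot \frac{1}{3} + 0 \left(-1\right) = \frac{4}{3} + 0 = \frac{4}{3}$)
$\left(-29 + \left(P - U{\left(6 \right)}\right)\right) \left(-37\right) = \left(-29 + \left(72 - \frac{4}{3}\right)\right) \left(-37\right) = \left(-29 + \frac{212}{3}\right) \left(-37\right) = \frac{125}{3} \left(-37\right) = - \frac{4625}{3}$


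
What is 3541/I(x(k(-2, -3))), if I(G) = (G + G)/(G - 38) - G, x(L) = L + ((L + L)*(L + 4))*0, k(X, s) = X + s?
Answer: 152263/225 ≈ 676.72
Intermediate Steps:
x(L) = L (x(L) = L + ((2*L)*(4 + L))*0 = L + (2*L*(4 + L))*0 = L + 0 = L)
I(G) = -G + 2*G/(-38 + G) (I(G) = (2*G)/(-38 + G) - G = 2*G/(-38 + G) - G = -G + 2*G/(-38 + G))
3541/I(x(k(-2, -3))) = 3541/(((-2 - 3)*(40 - (-2 - 3))/(-38 + (-2 - 3)))) = 3541/((-5*(40 - 1*(-5))/(-38 - 5))) = 3541/((-5*(40 + 5)/(-43))) = 3541/((-5*(-1/43)*45)) = 3541/(225/43) = 3541*(43/225) = 152263/225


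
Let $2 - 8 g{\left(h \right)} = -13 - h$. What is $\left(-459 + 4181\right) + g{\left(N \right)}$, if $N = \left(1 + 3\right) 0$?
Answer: $\frac{29791}{8} \approx 3723.9$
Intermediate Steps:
$N = 0$ ($N = 4 \cdot 0 = 0$)
$g{\left(h \right)} = \frac{15}{8} + \frac{h}{8}$ ($g{\left(h \right)} = \frac{1}{4} - \frac{-13 - h}{8} = \frac{1}{4} + \left(\frac{13}{8} + \frac{h}{8}\right) = \frac{15}{8} + \frac{h}{8}$)
$\left(-459 + 4181\right) + g{\left(N \right)} = \left(-459 + 4181\right) + \left(\frac{15}{8} + \frac{1}{8} \cdot 0\right) = 3722 + \left(\frac{15}{8} + 0\right) = 3722 + \frac{15}{8} = \frac{29791}{8}$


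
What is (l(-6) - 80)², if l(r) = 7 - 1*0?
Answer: 5329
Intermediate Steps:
l(r) = 7 (l(r) = 7 + 0 = 7)
(l(-6) - 80)² = (7 - 80)² = (-73)² = 5329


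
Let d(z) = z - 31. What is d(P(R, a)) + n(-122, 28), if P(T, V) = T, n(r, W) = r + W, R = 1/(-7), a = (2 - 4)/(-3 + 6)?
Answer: -876/7 ≈ -125.14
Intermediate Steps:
a = -⅔ (a = -2/3 = -2*⅓ = -⅔ ≈ -0.66667)
R = -⅐ ≈ -0.14286
n(r, W) = W + r
d(z) = -31 + z
d(P(R, a)) + n(-122, 28) = (-31 - ⅐) + (28 - 122) = -218/7 - 94 = -876/7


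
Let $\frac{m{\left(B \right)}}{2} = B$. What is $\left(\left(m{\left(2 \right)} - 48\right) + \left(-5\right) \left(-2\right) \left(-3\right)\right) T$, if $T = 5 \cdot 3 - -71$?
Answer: $-6364$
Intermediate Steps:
$m{\left(B \right)} = 2 B$
$T = 86$ ($T = 15 + 71 = 86$)
$\left(\left(m{\left(2 \right)} - 48\right) + \left(-5\right) \left(-2\right) \left(-3\right)\right) T = \left(\left(2 \cdot 2 - 48\right) + \left(-5\right) \left(-2\right) \left(-3\right)\right) 86 = \left(\left(4 - 48\right) + 10 \left(-3\right)\right) 86 = \left(-44 - 30\right) 86 = \left(-74\right) 86 = -6364$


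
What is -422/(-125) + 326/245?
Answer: 28828/6125 ≈ 4.7066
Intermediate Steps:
-422/(-125) + 326/245 = -422*(-1/125) + 326*(1/245) = 422/125 + 326/245 = 28828/6125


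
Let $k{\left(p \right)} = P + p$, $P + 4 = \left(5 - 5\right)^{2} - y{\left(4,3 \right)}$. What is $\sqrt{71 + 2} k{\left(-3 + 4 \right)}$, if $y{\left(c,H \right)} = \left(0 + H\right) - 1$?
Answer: $- 5 \sqrt{73} \approx -42.72$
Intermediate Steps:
$y{\left(c,H \right)} = -1 + H$ ($y{\left(c,H \right)} = H - 1 = -1 + H$)
$P = -6$ ($P = -4 + \left(\left(5 - 5\right)^{2} - \left(-1 + 3\right)\right) = -4 + \left(0^{2} - 2\right) = -4 + \left(0 - 2\right) = -4 - 2 = -6$)
$k{\left(p \right)} = -6 + p$
$\sqrt{71 + 2} k{\left(-3 + 4 \right)} = \sqrt{71 + 2} \left(-6 + \left(-3 + 4\right)\right) = \sqrt{73} \left(-6 + 1\right) = \sqrt{73} \left(-5\right) = - 5 \sqrt{73}$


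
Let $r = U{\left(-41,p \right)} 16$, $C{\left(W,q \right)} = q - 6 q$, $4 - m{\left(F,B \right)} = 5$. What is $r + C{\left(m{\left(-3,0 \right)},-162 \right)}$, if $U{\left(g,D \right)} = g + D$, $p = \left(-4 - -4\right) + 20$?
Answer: $474$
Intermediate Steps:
$m{\left(F,B \right)} = -1$ ($m{\left(F,B \right)} = 4 - 5 = -1$)
$p = 20$ ($p = \left(-4 + 4\right) + 20 = 0 + 20 = 20$)
$C{\left(W,q \right)} = - 5 q$
$U{\left(g,D \right)} = D + g$
$r = -336$ ($r = \left(20 - 41\right) 16 = \left(-21\right) 16 = -336$)
$r + C{\left(m{\left(-3,0 \right)},-162 \right)} = -336 - -810 = -336 + 810 = 474$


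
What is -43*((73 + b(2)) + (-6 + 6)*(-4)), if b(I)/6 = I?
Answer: -3655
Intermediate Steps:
b(I) = 6*I
-43*((73 + b(2)) + (-6 + 6)*(-4)) = -43*((73 + 6*2) + (-6 + 6)*(-4)) = -43*((73 + 12) + 0*(-4)) = -43*(85 + 0) = -43*85 = -3655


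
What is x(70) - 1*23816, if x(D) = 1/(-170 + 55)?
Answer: -2738841/115 ≈ -23816.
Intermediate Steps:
x(D) = -1/115 (x(D) = 1/(-115) = -1/115)
x(70) - 1*23816 = -1/115 - 1*23816 = -1/115 - 23816 = -2738841/115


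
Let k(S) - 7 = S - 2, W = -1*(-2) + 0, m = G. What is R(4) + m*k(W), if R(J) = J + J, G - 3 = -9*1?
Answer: -34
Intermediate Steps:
G = -6 (G = 3 - 9*1 = 3 - 9 = -6)
R(J) = 2*J
m = -6
W = 2 (W = 2 + 0 = 2)
k(S) = 5 + S (k(S) = 7 + (S - 2) = 7 + (-2 + S) = 5 + S)
R(4) + m*k(W) = 2*4 - 6*(5 + 2) = 8 - 6*7 = 8 - 42 = -34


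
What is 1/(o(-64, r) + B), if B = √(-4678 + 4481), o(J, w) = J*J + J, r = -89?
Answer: -I/(√197 - 4032*I) ≈ 0.00024801 - 8.6335e-7*I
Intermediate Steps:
o(J, w) = J + J² (o(J, w) = J² + J = J + J²)
B = I*√197 (B = √(-197) = I*√197 ≈ 14.036*I)
1/(o(-64, r) + B) = 1/(-64*(1 - 64) + I*√197) = 1/(-64*(-63) + I*√197) = 1/(4032 + I*√197)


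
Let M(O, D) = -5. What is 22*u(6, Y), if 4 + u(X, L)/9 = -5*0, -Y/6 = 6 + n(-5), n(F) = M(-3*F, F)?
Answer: -792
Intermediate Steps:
n(F) = -5
Y = -6 (Y = -6*(6 - 5) = -6*1 = -6)
u(X, L) = -36 (u(X, L) = -36 + 9*(-5*0) = -36 + 9*0 = -36 + 0 = -36)
22*u(6, Y) = 22*(-36) = -792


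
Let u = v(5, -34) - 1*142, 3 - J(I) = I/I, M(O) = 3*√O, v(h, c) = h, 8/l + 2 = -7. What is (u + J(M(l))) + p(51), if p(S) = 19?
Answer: -116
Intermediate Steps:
l = -8/9 (l = 8/(-2 - 7) = 8/(-9) = 8*(-⅑) = -8/9 ≈ -0.88889)
J(I) = 2 (J(I) = 3 - I/I = 3 - 1*1 = 3 - 1 = 2)
u = -137 (u = 5 - 1*142 = 5 - 142 = -137)
(u + J(M(l))) + p(51) = (-137 + 2) + 19 = -135 + 19 = -116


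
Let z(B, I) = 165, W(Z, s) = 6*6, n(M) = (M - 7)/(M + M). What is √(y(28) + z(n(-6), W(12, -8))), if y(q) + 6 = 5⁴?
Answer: 28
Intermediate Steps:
y(q) = 619 (y(q) = -6 + 5⁴ = -6 + 625 = 619)
n(M) = (-7 + M)/(2*M) (n(M) = (-7 + M)/((2*M)) = (-7 + M)*(1/(2*M)) = (-7 + M)/(2*M))
W(Z, s) = 36
√(y(28) + z(n(-6), W(12, -8))) = √(619 + 165) = √784 = 28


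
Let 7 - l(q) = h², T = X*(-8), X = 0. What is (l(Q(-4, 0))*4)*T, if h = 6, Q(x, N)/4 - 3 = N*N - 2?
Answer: 0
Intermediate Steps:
Q(x, N) = 4 + 4*N² (Q(x, N) = 12 + 4*(N*N - 2) = 12 + 4*(N² - 2) = 12 + 4*(-2 + N²) = 12 + (-8 + 4*N²) = 4 + 4*N²)
T = 0 (T = 0*(-8) = 0)
l(q) = -29 (l(q) = 7 - 1*6² = 7 - 1*36 = 7 - 36 = -29)
(l(Q(-4, 0))*4)*T = -29*4*0 = -116*0 = 0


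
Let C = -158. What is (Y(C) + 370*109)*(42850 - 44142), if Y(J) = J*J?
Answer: -84359848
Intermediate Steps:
Y(J) = J²
(Y(C) + 370*109)*(42850 - 44142) = ((-158)² + 370*109)*(42850 - 44142) = (24964 + 40330)*(-1292) = 65294*(-1292) = -84359848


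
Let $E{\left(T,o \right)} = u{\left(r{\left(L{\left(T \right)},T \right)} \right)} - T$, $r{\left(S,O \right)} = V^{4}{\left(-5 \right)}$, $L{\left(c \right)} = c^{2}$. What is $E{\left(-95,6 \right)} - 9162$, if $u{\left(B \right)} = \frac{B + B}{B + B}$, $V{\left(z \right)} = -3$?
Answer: $-9066$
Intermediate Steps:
$r{\left(S,O \right)} = 81$ ($r{\left(S,O \right)} = \left(-3\right)^{4} = 81$)
$u{\left(B \right)} = 1$ ($u{\left(B \right)} = \frac{2 B}{2 B} = 2 B \frac{1}{2 B} = 1$)
$E{\left(T,o \right)} = 1 - T$
$E{\left(-95,6 \right)} - 9162 = \left(1 - -95\right) - 9162 = \left(1 + 95\right) - 9162 = 96 - 9162 = -9066$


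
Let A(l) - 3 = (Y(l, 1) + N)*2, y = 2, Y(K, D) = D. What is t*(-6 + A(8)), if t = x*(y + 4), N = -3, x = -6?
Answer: 252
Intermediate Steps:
A(l) = -1 (A(l) = 3 + (1 - 3)*2 = 3 - 2*2 = 3 - 4 = -1)
t = -36 (t = -6*(2 + 4) = -6*6 = -36)
t*(-6 + A(8)) = -36*(-6 - 1) = -36*(-7) = 252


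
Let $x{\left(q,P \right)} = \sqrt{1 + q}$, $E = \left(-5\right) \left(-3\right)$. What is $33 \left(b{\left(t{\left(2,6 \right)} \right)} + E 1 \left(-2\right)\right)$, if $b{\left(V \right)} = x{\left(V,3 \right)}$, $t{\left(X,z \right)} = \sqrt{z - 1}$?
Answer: $-990 + 33 \sqrt{1 + \sqrt{5}} \approx -930.64$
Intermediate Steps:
$t{\left(X,z \right)} = \sqrt{-1 + z}$
$E = 15$
$b{\left(V \right)} = \sqrt{1 + V}$
$33 \left(b{\left(t{\left(2,6 \right)} \right)} + E 1 \left(-2\right)\right) = 33 \left(\sqrt{1 + \sqrt{-1 + 6}} + 15 \cdot 1 \left(-2\right)\right) = 33 \left(\sqrt{1 + \sqrt{5}} + 15 \left(-2\right)\right) = 33 \left(\sqrt{1 + \sqrt{5}} - 30\right) = 33 \left(-30 + \sqrt{1 + \sqrt{5}}\right) = -990 + 33 \sqrt{1 + \sqrt{5}}$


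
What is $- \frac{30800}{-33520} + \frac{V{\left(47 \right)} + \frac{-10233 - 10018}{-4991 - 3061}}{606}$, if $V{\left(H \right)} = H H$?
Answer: $\frac{849072271}{185865048} \approx 4.5682$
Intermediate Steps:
$V{\left(H \right)} = H^{2}$
$- \frac{30800}{-33520} + \frac{V{\left(47 \right)} + \frac{-10233 - 10018}{-4991 - 3061}}{606} = - \frac{30800}{-33520} + \frac{47^{2} + \frac{-10233 - 10018}{-4991 - 3061}}{606} = \left(-30800\right) \left(- \frac{1}{33520}\right) + \left(2209 - \frac{20251}{-8052}\right) \frac{1}{606} = \frac{385}{419} + \left(2209 - - \frac{1841}{732}\right) \frac{1}{606} = \frac{385}{419} + \left(2209 + \frac{1841}{732}\right) \frac{1}{606} = \frac{385}{419} + \frac{1618829}{732} \cdot \frac{1}{606} = \frac{385}{419} + \frac{1618829}{443592} = \frac{849072271}{185865048}$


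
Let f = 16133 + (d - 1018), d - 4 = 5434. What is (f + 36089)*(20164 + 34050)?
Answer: 3070789388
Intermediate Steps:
d = 5438 (d = 4 + 5434 = 5438)
f = 20553 (f = 16133 + (5438 - 1018) = 16133 + 4420 = 20553)
(f + 36089)*(20164 + 34050) = (20553 + 36089)*(20164 + 34050) = 56642*54214 = 3070789388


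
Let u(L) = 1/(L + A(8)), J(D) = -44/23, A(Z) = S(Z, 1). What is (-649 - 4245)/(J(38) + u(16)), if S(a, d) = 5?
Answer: 2363802/901 ≈ 2623.5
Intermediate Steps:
A(Z) = 5
J(D) = -44/23 (J(D) = -44*1/23 = -44/23)
u(L) = 1/(5 + L) (u(L) = 1/(L + 5) = 1/(5 + L))
(-649 - 4245)/(J(38) + u(16)) = (-649 - 4245)/(-44/23 + 1/(5 + 16)) = -4894/(-44/23 + 1/21) = -4894/(-901/483) = -4894*(-483/901) = 2363802/901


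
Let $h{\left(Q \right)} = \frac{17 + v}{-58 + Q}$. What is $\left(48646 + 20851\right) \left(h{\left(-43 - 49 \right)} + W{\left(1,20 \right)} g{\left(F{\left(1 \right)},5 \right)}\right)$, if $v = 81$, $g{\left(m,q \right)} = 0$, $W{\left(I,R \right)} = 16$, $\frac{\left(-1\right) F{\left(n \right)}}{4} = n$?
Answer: $- \frac{3405353}{75} \approx -45405.0$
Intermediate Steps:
$F{\left(n \right)} = - 4 n$
$h{\left(Q \right)} = \frac{98}{-58 + Q}$ ($h{\left(Q \right)} = \frac{17 + 81}{-58 + Q} = \frac{98}{-58 + Q}$)
$\left(48646 + 20851\right) \left(h{\left(-43 - 49 \right)} + W{\left(1,20 \right)} g{\left(F{\left(1 \right)},5 \right)}\right) = \left(48646 + 20851\right) \left(\frac{98}{-58 - 92} + 16 \cdot 0\right) = 69497 \left(\frac{98}{-58 - 92} + 0\right) = 69497 \left(\frac{98}{-150} + 0\right) = 69497 \left(98 \left(- \frac{1}{150}\right) + 0\right) = 69497 \left(- \frac{49}{75} + 0\right) = 69497 \left(- \frac{49}{75}\right) = - \frac{3405353}{75}$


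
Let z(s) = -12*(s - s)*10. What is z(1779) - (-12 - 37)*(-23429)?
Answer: -1148021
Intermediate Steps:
z(s) = 0 (z(s) = -12*0*10 = 0*10 = 0)
z(1779) - (-12 - 37)*(-23429) = 0 - (-12 - 37)*(-23429) = 0 - (-49)*(-23429) = 0 - 1*1148021 = 0 - 1148021 = -1148021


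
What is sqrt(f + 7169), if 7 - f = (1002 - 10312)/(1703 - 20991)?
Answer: sqrt(166842861179)/4822 ≈ 84.708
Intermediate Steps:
f = 62853/9644 (f = 7 - (1002 - 10312)/(1703 - 20991) = 7 - (-9310)/(-19288) = 7 - (-9310)*(-1)/19288 = 7 - 1*4655/9644 = 7 - 4655/9644 = 62853/9644 ≈ 6.5173)
sqrt(f + 7169) = sqrt(62853/9644 + 7169) = sqrt(69200689/9644) = sqrt(166842861179)/4822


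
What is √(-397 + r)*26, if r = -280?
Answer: 26*I*√677 ≈ 676.5*I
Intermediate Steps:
√(-397 + r)*26 = √(-397 - 280)*26 = √(-677)*26 = (I*√677)*26 = 26*I*√677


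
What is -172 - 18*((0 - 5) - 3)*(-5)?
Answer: -892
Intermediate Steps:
-172 - 18*((0 - 5) - 3)*(-5) = -172 - 18*(-5 - 3)*(-5) = -172 - (-144)*(-5) = -172 - 18*40 = -172 - 720 = -892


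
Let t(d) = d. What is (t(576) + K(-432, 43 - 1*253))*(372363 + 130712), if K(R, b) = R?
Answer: 72442800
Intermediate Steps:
(t(576) + K(-432, 43 - 1*253))*(372363 + 130712) = (576 - 432)*(372363 + 130712) = 144*503075 = 72442800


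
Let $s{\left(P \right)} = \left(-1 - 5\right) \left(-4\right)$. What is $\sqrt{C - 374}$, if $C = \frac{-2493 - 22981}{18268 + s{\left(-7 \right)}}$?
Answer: $\frac{i \sqrt{31401336786}}{9146} \approx 19.375 i$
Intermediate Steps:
$s{\left(P \right)} = 24$ ($s{\left(P \right)} = \left(-6\right) \left(-4\right) = 24$)
$C = - \frac{12737}{9146}$ ($C = \frac{-2493 - 22981}{18268 + 24} = - \frac{25474}{18292} = \left(-25474\right) \frac{1}{18292} = - \frac{12737}{9146} \approx -1.3926$)
$\sqrt{C - 374} = \sqrt{- \frac{12737}{9146} - 374} = \sqrt{- \frac{3433341}{9146}} = \frac{i \sqrt{31401336786}}{9146}$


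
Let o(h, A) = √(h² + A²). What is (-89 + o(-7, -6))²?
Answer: (89 - √85)² ≈ 6364.9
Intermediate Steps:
o(h, A) = √(A² + h²)
(-89 + o(-7, -6))² = (-89 + √((-6)² + (-7)²))² = (-89 + √(36 + 49))² = (-89 + √85)²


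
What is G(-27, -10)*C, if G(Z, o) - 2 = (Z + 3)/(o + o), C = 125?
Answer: 400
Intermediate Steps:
G(Z, o) = 2 + (3 + Z)/(2*o) (G(Z, o) = 2 + (Z + 3)/(o + o) = 2 + (3 + Z)/((2*o)) = 2 + (3 + Z)*(1/(2*o)) = 2 + (3 + Z)/(2*o))
G(-27, -10)*C = ((½)*(3 - 27 + 4*(-10))/(-10))*125 = ((½)*(-⅒)*(3 - 27 - 40))*125 = ((½)*(-⅒)*(-64))*125 = (16/5)*125 = 400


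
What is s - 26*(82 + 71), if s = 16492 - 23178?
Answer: -10664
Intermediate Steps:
s = -6686
s - 26*(82 + 71) = -6686 - 26*(82 + 71) = -6686 - 26*153 = -6686 - 3978 = -10664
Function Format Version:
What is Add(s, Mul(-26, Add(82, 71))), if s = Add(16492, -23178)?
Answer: -10664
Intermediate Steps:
s = -6686
Add(s, Mul(-26, Add(82, 71))) = Add(-6686, Mul(-26, Add(82, 71))) = Add(-6686, Mul(-26, 153)) = Add(-6686, -3978) = -10664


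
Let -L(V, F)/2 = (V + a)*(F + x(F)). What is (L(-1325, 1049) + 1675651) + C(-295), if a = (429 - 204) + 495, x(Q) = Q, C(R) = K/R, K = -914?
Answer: 1243199059/295 ≈ 4.2142e+6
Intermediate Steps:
C(R) = -914/R
a = 720 (a = 225 + 495 = 720)
L(V, F) = -4*F*(720 + V) (L(V, F) = -2*(V + 720)*(F + F) = -2*(720 + V)*2*F = -4*F*(720 + V))
(L(-1325, 1049) + 1675651) + C(-295) = (4*1049*(-720 - 1*(-1325)) + 1675651) - 914/(-295) = (4*1049*(-720 + 1325) + 1675651) - 914*(-1/295) = (4*1049*605 + 1675651) + 914/295 = (2538580 + 1675651) + 914/295 = 4214231 + 914/295 = 1243199059/295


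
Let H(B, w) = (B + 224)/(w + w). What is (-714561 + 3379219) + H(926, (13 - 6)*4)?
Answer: 74610999/28 ≈ 2.6647e+6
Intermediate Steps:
H(B, w) = (224 + B)/(2*w) (H(B, w) = (224 + B)/((2*w)) = (224 + B)*(1/(2*w)) = (224 + B)/(2*w))
(-714561 + 3379219) + H(926, (13 - 6)*4) = (-714561 + 3379219) + (224 + 926)/(2*(((13 - 6)*4))) = 2664658 + (½)*1150/(7*4) = 2664658 + (½)*1150/28 = 2664658 + (½)*(1/28)*1150 = 2664658 + 575/28 = 74610999/28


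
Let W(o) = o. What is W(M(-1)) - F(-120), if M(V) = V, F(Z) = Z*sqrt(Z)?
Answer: -1 + 240*I*sqrt(30) ≈ -1.0 + 1314.5*I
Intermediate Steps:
F(Z) = Z**(3/2)
W(M(-1)) - F(-120) = -1 - (-120)**(3/2) = -1 - (-240)*I*sqrt(30) = -1 + 240*I*sqrt(30)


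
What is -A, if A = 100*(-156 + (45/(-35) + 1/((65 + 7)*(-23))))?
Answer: 45581575/2898 ≈ 15729.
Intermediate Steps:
A = -45581575/2898 (A = 100*(-156 + (45*(-1/35) - 1/23/72)) = 100*(-156 + (-9/7 + (1/72)*(-1/23))) = 100*(-156 + (-9/7 - 1/1656)) = 100*(-156 - 14911/11592) = 100*(-1823263/11592) = -45581575/2898 ≈ -15729.)
-A = -1*(-45581575/2898) = 45581575/2898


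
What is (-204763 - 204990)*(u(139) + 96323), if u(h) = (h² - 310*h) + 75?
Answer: -29759950637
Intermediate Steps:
u(h) = 75 + h² - 310*h
(-204763 - 204990)*(u(139) + 96323) = (-204763 - 204990)*((75 + 139² - 310*139) + 96323) = -409753*((75 + 19321 - 43090) + 96323) = -409753*(-23694 + 96323) = -409753*72629 = -29759950637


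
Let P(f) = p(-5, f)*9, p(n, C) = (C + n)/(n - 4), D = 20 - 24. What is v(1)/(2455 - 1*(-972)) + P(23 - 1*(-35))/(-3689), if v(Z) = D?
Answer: 166875/12642203 ≈ 0.013200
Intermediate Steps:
D = -4
p(n, C) = (C + n)/(-4 + n)
v(Z) = -4
P(f) = 5 - f (P(f) = ((f - 5)/(-4 - 5))*9 = ((-5 + f)/(-9))*9 = -(-5 + f)/9*9 = (5/9 - f/9)*9 = 5 - f)
v(1)/(2455 - 1*(-972)) + P(23 - 1*(-35))/(-3689) = -4/(2455 - 1*(-972)) + (5 - (23 - 1*(-35)))/(-3689) = -4/(2455 + 972) + (5 - (23 + 35))*(-1/3689) = -4/3427 + (5 - 1*58)*(-1/3689) = -4*1/3427 + (5 - 58)*(-1/3689) = -4/3427 - 53*(-1/3689) = -4/3427 + 53/3689 = 166875/12642203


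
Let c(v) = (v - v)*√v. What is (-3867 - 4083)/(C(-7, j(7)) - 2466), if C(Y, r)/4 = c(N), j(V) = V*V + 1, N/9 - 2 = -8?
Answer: 1325/411 ≈ 3.2238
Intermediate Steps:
N = -54 (N = 18 + 9*(-8) = 18 - 72 = -54)
j(V) = 1 + V² (j(V) = V² + 1 = 1 + V²)
c(v) = 0 (c(v) = 0*√v = 0)
C(Y, r) = 0 (C(Y, r) = 4*0 = 0)
(-3867 - 4083)/(C(-7, j(7)) - 2466) = (-3867 - 4083)/(0 - 2466) = -7950/(-2466) = -7950*(-1/2466) = 1325/411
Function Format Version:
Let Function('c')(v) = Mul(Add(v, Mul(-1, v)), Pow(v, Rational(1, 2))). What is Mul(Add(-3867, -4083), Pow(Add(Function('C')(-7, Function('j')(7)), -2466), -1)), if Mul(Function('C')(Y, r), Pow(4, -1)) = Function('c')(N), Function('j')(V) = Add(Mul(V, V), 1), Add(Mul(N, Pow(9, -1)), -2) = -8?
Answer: Rational(1325, 411) ≈ 3.2238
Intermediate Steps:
N = -54 (N = Add(18, Mul(9, -8)) = Add(18, -72) = -54)
Function('j')(V) = Add(1, Pow(V, 2)) (Function('j')(V) = Add(Pow(V, 2), 1) = Add(1, Pow(V, 2)))
Function('c')(v) = 0 (Function('c')(v) = Mul(0, Pow(v, Rational(1, 2))) = 0)
Function('C')(Y, r) = 0 (Function('C')(Y, r) = Mul(4, 0) = 0)
Mul(Add(-3867, -4083), Pow(Add(Function('C')(-7, Function('j')(7)), -2466), -1)) = Mul(Add(-3867, -4083), Pow(Add(0, -2466), -1)) = Mul(-7950, Pow(-2466, -1)) = Mul(-7950, Rational(-1, 2466)) = Rational(1325, 411)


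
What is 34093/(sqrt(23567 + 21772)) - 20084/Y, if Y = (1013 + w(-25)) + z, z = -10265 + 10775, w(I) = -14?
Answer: -20084/1509 + 34093*sqrt(45339)/45339 ≈ 146.80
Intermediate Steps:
z = 510
Y = 1509 (Y = (1013 - 14) + 510 = 999 + 510 = 1509)
34093/(sqrt(23567 + 21772)) - 20084/Y = 34093/(sqrt(23567 + 21772)) - 20084/1509 = 34093/(sqrt(45339)) - 20084*1/1509 = 34093*(sqrt(45339)/45339) - 20084/1509 = 34093*sqrt(45339)/45339 - 20084/1509 = -20084/1509 + 34093*sqrt(45339)/45339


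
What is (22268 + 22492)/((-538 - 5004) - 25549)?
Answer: -44760/31091 ≈ -1.4396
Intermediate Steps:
(22268 + 22492)/((-538 - 5004) - 25549) = 44760/(-5542 - 25549) = 44760/(-31091) = 44760*(-1/31091) = -44760/31091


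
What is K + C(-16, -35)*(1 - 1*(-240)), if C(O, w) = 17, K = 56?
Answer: 4153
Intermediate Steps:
K + C(-16, -35)*(1 - 1*(-240)) = 56 + 17*(1 - 1*(-240)) = 56 + 17*(1 + 240) = 56 + 17*241 = 56 + 4097 = 4153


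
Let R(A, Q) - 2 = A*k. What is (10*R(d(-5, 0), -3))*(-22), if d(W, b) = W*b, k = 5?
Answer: -440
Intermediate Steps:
R(A, Q) = 2 + 5*A (R(A, Q) = 2 + A*5 = 2 + 5*A)
(10*R(d(-5, 0), -3))*(-22) = (10*(2 + 5*(-5*0)))*(-22) = (10*(2 + 5*0))*(-22) = (10*(2 + 0))*(-22) = (10*2)*(-22) = 20*(-22) = -440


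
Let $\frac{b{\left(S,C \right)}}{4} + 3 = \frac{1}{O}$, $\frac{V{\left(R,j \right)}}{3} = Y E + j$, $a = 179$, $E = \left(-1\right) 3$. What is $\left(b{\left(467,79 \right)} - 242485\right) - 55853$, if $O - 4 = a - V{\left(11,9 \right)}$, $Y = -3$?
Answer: $- \frac{38487146}{129} \approx -2.9835 \cdot 10^{5}$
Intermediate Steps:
$E = -3$
$V{\left(R,j \right)} = 27 + 3 j$ ($V{\left(R,j \right)} = 3 \left(\left(-3\right) \left(-3\right) + j\right) = 3 \left(9 + j\right) = 27 + 3 j$)
$O = 129$ ($O = 4 + \left(179 - \left(27 + 3 \cdot 9\right)\right) = 4 + \left(179 - \left(27 + 27\right)\right) = 4 + \left(179 - 54\right) = 4 + 125 = 129$)
$b{\left(S,C \right)} = - \frac{1544}{129}$ ($b{\left(S,C \right)} = -12 + \frac{4}{129} = - \frac{1544}{129}$)
$\left(b{\left(467,79 \right)} - 242485\right) - 55853 = \left(- \frac{1544}{129} - 242485\right) - 55853 = - \frac{31282109}{129} - 55853 = - \frac{38487146}{129}$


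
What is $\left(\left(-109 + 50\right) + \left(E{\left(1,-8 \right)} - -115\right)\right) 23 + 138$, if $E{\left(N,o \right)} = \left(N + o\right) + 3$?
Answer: $1334$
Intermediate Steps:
$E{\left(N,o \right)} = 3 + N + o$
$\left(\left(-109 + 50\right) + \left(E{\left(1,-8 \right)} - -115\right)\right) 23 + 138 = \left(\left(-109 + 50\right) + \left(\left(3 + 1 - 8\right) - -115\right)\right) 23 + 138 = \left(-59 + \left(-4 + 115\right)\right) 23 + 138 = \left(-59 + 111\right) 23 + 138 = 52 \cdot 23 + 138 = 1196 + 138 = 1334$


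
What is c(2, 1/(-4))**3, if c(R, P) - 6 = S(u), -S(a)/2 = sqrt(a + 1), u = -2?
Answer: 144 - 208*I ≈ 144.0 - 208.0*I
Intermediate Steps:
S(a) = -2*sqrt(1 + a) (S(a) = -2*sqrt(a + 1) = -2*sqrt(1 + a))
c(R, P) = 6 - 2*I (c(R, P) = 6 - 2*sqrt(1 - 2) = 6 - 2*I)
c(2, 1/(-4))**3 = (6 - 2*I)**3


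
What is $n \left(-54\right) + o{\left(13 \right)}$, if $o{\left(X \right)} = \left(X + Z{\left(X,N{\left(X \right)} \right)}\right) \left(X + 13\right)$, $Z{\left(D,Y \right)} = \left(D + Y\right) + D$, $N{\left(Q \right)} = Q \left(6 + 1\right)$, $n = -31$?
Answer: $5054$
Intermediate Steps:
$N{\left(Q \right)} = 7 Q$ ($N{\left(Q \right)} = Q 7 = 7 Q$)
$Z{\left(D,Y \right)} = Y + 2 D$
$o{\left(X \right)} = 10 X \left(13 + X\right)$ ($o{\left(X \right)} = \left(X + \left(7 X + 2 X\right)\right) \left(X + 13\right) = \left(X + 9 X\right) \left(13 + X\right) = 10 X \left(13 + X\right)$)
$n \left(-54\right) + o{\left(13 \right)} = \left(-31\right) \left(-54\right) + 10 \cdot 13 \left(13 + 13\right) = 1674 + 10 \cdot 13 \cdot 26 = 1674 + 3380 = 5054$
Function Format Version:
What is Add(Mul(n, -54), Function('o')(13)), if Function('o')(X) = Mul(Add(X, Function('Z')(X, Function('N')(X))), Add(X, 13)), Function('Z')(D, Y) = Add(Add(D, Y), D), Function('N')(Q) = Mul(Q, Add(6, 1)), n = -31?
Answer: 5054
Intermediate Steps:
Function('N')(Q) = Mul(7, Q) (Function('N')(Q) = Mul(Q, 7) = Mul(7, Q))
Function('Z')(D, Y) = Add(Y, Mul(2, D))
Function('o')(X) = Mul(10, X, Add(13, X)) (Function('o')(X) = Mul(Add(X, Add(Mul(7, X), Mul(2, X))), Add(X, 13)) = Mul(Add(X, Mul(9, X)), Add(13, X)) = Mul(Mul(10, X), Add(13, X)) = Mul(10, X, Add(13, X)))
Add(Mul(n, -54), Function('o')(13)) = Add(Mul(-31, -54), Mul(10, 13, Add(13, 13))) = Add(1674, Mul(10, 13, 26)) = Add(1674, 3380) = 5054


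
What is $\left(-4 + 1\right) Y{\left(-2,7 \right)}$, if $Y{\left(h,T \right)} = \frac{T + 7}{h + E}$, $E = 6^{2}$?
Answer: $- \frac{21}{17} \approx -1.2353$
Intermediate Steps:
$E = 36$
$Y{\left(h,T \right)} = \frac{7 + T}{36 + h}$ ($Y{\left(h,T \right)} = \frac{T + 7}{h + 36} = \frac{7 + T}{36 + h}$)
$\left(-4 + 1\right) Y{\left(-2,7 \right)} = \left(-4 + 1\right) \frac{7 + 7}{36 - 2} = - 3 \cdot \frac{1}{34} \cdot 14 = \left(-3\right) \frac{7}{17} = - \frac{21}{17}$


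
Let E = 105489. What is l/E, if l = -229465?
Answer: -229465/105489 ≈ -2.1753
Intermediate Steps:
l/E = -229465/105489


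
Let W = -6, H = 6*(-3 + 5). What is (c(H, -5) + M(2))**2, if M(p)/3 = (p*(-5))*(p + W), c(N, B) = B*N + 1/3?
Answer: 32761/9 ≈ 3640.1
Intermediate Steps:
H = 12 (H = 6*2 = 12)
c(N, B) = 1/3 + B*N (c(N, B) = B*N + 1/3 = 1/3 + B*N)
M(p) = -15*p*(-6 + p) (M(p) = 3*((p*(-5))*(p - 6)) = 3*((-5*p)*(-6 + p)) = 3*(-5*p*(-6 + p)) = -15*p*(-6 + p))
(c(H, -5) + M(2))**2 = ((1/3 - 5*12) + 15*2*(6 - 1*2))**2 = ((1/3 - 60) + 15*2*(6 - 2))**2 = (-179/3 + 15*2*4)**2 = (-179/3 + 120)**2 = (181/3)**2 = 32761/9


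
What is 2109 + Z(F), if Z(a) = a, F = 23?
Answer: 2132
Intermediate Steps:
2109 + Z(F) = 2109 + 23 = 2132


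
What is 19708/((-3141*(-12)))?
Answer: 4927/9423 ≈ 0.52287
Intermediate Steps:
19708/((-3141*(-12))) = 19708/37692 = 19708*(1/37692) = 4927/9423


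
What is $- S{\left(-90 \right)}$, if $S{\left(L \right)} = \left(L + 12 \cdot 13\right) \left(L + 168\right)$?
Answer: $-5148$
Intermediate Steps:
$S{\left(L \right)} = \left(156 + L\right) \left(168 + L\right)$ ($S{\left(L \right)} = \left(L + 156\right) \left(168 + L\right) = \left(156 + L\right) \left(168 + L\right)$)
$- S{\left(-90 \right)} = - (26208 + \left(-90\right)^{2} + 324 \left(-90\right)) = - (26208 + 8100 - 29160) = \left(-1\right) 5148 = -5148$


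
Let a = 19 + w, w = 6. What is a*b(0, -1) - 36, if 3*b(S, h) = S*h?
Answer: -36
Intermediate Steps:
b(S, h) = S*h/3 (b(S, h) = (S*h)/3 = S*h/3)
a = 25 (a = 19 + 6 = 25)
a*b(0, -1) - 36 = 25*((⅓)*0*(-1)) - 36 = 25*0 - 36 = 0 - 36 = -36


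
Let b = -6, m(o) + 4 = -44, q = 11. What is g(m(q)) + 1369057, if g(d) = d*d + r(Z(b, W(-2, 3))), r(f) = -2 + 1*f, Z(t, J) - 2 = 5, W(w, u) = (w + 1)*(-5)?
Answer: 1371366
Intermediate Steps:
m(o) = -48 (m(o) = -4 - 44 = -48)
W(w, u) = -5 - 5*w (W(w, u) = (1 + w)*(-5) = -5 - 5*w)
Z(t, J) = 7 (Z(t, J) = 2 + 5 = 7)
r(f) = -2 + f
g(d) = 5 + d**2 (g(d) = d*d + (-2 + 7) = d**2 + 5 = 5 + d**2)
g(m(q)) + 1369057 = (5 + (-48)**2) + 1369057 = (5 + 2304) + 1369057 = 2309 + 1369057 = 1371366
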